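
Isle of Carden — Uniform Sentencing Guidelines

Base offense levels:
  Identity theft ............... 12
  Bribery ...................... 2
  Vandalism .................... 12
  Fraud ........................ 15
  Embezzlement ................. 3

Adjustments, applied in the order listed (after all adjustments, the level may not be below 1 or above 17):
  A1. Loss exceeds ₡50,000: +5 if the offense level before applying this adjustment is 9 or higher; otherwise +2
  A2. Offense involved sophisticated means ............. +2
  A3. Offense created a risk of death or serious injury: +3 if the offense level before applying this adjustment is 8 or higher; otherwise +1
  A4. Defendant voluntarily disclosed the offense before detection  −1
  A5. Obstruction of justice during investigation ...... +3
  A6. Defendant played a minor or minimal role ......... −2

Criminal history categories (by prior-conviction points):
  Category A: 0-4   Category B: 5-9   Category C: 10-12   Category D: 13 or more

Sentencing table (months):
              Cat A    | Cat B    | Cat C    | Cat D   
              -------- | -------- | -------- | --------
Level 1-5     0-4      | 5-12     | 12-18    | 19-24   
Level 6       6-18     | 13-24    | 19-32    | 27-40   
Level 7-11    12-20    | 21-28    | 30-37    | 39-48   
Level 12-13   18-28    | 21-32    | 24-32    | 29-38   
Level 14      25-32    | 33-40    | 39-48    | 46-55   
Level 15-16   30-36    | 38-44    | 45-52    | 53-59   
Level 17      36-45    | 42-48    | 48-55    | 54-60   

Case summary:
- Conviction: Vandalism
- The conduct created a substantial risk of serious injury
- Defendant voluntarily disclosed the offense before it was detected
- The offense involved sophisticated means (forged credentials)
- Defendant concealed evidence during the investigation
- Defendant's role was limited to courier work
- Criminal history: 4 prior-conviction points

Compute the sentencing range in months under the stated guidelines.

Base offense level for vandalism: 12.
A2 applies: 12 + 2 = 14.
A3 applies (level before this adjustment is 14 ≥ 8, so +3): 14 + 3 = 17.
A4 applies: 17 − 1 = 16.
A5 applies: 16 + 3 = 19.
A6 applies: 19 − 2 = 17.
Final offense level: 17.
Criminal history: 4 prior points → Category A (0-4).
Level 17 falls in the 17 band.
Grid: Level 17 × Category A = 36-45 months.

36-45 months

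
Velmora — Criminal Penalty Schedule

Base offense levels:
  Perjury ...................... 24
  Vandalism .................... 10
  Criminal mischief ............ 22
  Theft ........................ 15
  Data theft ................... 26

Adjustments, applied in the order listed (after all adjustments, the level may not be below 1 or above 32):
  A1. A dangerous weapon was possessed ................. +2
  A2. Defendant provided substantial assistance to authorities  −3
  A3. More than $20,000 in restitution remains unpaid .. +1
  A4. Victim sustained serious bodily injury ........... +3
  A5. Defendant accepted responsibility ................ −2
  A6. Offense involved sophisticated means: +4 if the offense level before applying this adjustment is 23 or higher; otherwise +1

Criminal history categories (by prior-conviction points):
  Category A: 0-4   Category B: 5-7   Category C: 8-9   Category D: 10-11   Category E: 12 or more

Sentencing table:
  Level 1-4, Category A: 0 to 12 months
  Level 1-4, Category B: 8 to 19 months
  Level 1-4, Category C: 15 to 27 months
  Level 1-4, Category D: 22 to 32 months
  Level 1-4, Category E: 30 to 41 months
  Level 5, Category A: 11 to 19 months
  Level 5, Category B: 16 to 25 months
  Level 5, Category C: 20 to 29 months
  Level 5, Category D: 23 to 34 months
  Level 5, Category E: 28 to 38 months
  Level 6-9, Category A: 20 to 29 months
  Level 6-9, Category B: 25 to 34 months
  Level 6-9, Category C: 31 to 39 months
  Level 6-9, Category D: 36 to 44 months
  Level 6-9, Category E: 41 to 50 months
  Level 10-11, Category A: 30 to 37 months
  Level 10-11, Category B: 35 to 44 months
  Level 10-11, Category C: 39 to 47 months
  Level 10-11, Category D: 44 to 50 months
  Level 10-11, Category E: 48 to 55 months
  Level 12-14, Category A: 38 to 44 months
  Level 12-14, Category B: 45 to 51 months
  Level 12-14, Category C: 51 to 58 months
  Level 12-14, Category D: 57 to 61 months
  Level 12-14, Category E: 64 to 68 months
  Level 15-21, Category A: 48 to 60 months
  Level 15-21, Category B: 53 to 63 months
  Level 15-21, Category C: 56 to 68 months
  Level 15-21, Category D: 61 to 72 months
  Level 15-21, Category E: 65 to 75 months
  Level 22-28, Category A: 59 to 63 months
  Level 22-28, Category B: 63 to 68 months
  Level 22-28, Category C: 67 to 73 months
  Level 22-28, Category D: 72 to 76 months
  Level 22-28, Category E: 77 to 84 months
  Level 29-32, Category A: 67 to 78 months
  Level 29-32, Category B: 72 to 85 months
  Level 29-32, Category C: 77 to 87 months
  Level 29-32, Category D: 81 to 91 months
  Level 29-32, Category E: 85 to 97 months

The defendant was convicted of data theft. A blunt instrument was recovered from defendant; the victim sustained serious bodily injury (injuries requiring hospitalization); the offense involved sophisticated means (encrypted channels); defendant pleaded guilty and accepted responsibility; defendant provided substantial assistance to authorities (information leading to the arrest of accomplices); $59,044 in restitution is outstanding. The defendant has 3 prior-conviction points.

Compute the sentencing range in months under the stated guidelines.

Base offense level for data theft: 26.
A1 applies: 26 + 2 = 28.
A2 applies: 28 − 3 = 25.
A3 applies: 25 + 1 = 26.
A4 applies: 26 + 3 = 29.
A5 applies: 29 − 2 = 27.
A6 applies (level before this adjustment is 27 ≥ 23, so +4): 27 + 4 = 31.
Final offense level: 31.
Criminal history: 3 prior points → Category A (0-4).
Level 31 falls in the 29-32 band.
Grid: Level 29-32 × Category A = 67-78 months.

67-78 months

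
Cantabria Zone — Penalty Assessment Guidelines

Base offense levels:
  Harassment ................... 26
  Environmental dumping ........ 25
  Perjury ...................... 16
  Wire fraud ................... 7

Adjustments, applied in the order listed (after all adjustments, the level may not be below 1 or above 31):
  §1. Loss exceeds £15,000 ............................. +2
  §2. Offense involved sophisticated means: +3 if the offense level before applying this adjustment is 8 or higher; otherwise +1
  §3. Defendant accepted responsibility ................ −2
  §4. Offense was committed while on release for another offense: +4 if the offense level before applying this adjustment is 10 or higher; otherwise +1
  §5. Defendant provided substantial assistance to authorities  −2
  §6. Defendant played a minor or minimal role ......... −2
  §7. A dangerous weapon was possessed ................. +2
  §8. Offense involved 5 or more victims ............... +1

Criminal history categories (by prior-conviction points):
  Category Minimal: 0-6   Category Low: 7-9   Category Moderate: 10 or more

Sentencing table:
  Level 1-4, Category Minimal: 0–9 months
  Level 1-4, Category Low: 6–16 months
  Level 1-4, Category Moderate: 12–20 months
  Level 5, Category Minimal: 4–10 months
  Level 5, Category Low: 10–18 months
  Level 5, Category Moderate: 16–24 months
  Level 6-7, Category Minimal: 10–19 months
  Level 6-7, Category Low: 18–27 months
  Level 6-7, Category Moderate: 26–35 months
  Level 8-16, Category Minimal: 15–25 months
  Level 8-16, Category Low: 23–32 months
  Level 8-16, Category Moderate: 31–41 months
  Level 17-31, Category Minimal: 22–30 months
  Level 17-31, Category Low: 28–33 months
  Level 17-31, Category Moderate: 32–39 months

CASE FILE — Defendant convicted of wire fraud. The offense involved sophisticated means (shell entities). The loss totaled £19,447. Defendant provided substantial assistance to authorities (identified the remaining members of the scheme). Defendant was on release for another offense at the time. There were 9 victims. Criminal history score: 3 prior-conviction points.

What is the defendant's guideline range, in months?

Base offense level for wire fraud: 7.
§1 applies: 7 + 2 = 9.
§2 applies (level before this adjustment is 9 ≥ 8, so +3): 9 + 3 = 12.
§4 applies (level before this adjustment is 12 ≥ 10, so +4): 12 + 4 = 16.
§5 applies: 16 − 2 = 14.
§7 does not apply.
§8 applies: 14 + 1 = 15.
Final offense level: 15.
Criminal history: 3 prior points → Category Minimal (0-6).
Level 15 falls in the 8-16 band.
Grid: Level 8-16 × Category Minimal = 15-25 months.

15-25 months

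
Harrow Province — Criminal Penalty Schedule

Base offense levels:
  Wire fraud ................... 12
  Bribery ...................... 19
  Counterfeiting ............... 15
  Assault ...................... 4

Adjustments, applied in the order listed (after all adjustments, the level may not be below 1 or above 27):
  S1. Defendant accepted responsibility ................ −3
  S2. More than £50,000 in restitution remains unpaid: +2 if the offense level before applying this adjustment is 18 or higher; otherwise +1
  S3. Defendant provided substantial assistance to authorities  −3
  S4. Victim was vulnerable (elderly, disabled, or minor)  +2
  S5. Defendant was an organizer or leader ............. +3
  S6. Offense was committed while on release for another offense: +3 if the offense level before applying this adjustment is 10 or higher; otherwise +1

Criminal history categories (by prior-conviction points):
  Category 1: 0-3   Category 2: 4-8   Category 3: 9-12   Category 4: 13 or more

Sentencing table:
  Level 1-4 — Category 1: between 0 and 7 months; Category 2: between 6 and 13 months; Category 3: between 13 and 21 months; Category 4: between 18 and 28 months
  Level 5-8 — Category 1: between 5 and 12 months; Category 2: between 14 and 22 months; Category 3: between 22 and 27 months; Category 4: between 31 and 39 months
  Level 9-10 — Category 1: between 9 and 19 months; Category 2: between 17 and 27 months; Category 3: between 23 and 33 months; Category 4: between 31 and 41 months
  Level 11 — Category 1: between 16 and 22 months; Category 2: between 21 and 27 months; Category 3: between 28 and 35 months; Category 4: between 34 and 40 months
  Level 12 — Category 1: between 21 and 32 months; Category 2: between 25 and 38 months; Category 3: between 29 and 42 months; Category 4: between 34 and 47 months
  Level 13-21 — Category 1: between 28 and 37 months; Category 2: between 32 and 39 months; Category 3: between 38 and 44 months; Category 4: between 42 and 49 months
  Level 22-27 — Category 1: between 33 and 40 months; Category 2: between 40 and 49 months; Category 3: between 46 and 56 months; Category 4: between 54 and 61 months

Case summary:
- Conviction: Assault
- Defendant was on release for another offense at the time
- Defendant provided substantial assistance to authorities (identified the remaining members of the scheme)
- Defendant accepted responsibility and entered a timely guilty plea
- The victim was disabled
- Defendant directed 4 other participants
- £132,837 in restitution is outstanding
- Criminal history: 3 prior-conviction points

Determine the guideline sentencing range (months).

5-12 months

Base offense level for assault: 4.
S1 applies: 4 − 3 = 1.
S2 applies (level before this adjustment is 1 < 18, so +1): 1 + 1 = 2.
S3 applies: 2 − 3 = -1.
S4 applies: -1 + 2 = 1.
S5 applies: 1 + 3 = 4.
S6 applies (level before this adjustment is 4 < 10, so +1): 4 + 1 = 5.
Final offense level: 5.
Criminal history: 3 prior points → Category 1 (0-3).
Level 5 falls in the 5-8 band.
Grid: Level 5-8 × Category 1 = 5-12 months.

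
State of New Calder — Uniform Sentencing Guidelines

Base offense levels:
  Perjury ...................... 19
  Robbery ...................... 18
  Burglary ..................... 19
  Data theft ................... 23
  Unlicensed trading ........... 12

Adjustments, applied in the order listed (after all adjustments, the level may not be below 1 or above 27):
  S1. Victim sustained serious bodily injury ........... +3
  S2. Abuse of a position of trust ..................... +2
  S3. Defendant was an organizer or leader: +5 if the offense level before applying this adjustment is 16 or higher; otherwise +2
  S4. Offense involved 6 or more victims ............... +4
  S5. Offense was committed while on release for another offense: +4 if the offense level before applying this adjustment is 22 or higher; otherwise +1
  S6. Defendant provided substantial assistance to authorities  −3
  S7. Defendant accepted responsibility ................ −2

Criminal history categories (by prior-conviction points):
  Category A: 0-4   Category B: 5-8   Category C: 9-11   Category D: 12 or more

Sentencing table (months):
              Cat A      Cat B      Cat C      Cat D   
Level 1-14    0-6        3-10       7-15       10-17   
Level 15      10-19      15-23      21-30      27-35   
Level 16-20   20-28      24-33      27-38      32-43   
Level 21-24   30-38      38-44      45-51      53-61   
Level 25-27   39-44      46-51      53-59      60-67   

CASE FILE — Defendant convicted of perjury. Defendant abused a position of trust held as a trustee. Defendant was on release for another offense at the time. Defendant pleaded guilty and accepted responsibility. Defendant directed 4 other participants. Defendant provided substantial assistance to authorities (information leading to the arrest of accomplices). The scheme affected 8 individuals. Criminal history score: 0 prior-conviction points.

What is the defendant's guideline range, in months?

Base offense level for perjury: 19.
S2 applies: 19 + 2 = 21.
S3 applies (level before this adjustment is 21 ≥ 16, so +5): 21 + 5 = 26.
S4 applies: 26 + 4 = 30.
S5 applies (level before this adjustment is 30 ≥ 22, so +4): 30 + 4 = 34.
S6 applies: 34 − 3 = 31.
S7 applies: 31 − 2 = 29.
Level 29 exceeds the maximum of 27; capped at 27.
Final offense level: 27.
Criminal history: 0 prior points → Category A (0-4).
Level 27 falls in the 25-27 band.
Grid: Level 25-27 × Category A = 39-44 months.

39-44 months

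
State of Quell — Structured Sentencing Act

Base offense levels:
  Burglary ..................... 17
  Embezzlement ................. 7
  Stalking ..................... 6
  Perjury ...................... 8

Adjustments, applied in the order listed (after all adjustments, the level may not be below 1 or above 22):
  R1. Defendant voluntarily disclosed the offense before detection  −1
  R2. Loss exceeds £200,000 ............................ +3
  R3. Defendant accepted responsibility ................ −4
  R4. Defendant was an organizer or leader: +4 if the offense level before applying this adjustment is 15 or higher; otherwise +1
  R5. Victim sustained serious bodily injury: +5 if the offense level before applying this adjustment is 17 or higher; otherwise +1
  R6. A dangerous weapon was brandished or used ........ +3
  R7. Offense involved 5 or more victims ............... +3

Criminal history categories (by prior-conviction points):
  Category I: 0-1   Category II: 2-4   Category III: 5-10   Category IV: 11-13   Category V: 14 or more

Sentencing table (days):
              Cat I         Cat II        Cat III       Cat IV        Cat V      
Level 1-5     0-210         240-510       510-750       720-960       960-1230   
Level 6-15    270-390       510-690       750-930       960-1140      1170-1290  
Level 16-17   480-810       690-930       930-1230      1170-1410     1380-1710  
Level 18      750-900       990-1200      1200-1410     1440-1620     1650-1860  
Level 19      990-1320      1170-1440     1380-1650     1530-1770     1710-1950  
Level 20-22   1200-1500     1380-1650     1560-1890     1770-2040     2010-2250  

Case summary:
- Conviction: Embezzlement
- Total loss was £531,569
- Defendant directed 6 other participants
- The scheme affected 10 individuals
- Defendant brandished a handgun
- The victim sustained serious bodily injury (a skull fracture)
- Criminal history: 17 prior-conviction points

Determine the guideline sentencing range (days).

Base offense level for embezzlement: 7.
R2 applies: 7 + 3 = 10.
R3 does not apply.
R4 applies (level before this adjustment is 10 < 15, so +1): 10 + 1 = 11.
R5 applies (level before this adjustment is 11 < 17, so +1): 11 + 1 = 12.
R6 applies: 12 + 3 = 15.
R7 applies: 15 + 3 = 18.
Final offense level: 18.
Criminal history: 17 prior points → Category V (14+).
Level 18 falls in the 18 band.
Grid: Level 18 × Category V = 1650-1860 days.

1650-1860 days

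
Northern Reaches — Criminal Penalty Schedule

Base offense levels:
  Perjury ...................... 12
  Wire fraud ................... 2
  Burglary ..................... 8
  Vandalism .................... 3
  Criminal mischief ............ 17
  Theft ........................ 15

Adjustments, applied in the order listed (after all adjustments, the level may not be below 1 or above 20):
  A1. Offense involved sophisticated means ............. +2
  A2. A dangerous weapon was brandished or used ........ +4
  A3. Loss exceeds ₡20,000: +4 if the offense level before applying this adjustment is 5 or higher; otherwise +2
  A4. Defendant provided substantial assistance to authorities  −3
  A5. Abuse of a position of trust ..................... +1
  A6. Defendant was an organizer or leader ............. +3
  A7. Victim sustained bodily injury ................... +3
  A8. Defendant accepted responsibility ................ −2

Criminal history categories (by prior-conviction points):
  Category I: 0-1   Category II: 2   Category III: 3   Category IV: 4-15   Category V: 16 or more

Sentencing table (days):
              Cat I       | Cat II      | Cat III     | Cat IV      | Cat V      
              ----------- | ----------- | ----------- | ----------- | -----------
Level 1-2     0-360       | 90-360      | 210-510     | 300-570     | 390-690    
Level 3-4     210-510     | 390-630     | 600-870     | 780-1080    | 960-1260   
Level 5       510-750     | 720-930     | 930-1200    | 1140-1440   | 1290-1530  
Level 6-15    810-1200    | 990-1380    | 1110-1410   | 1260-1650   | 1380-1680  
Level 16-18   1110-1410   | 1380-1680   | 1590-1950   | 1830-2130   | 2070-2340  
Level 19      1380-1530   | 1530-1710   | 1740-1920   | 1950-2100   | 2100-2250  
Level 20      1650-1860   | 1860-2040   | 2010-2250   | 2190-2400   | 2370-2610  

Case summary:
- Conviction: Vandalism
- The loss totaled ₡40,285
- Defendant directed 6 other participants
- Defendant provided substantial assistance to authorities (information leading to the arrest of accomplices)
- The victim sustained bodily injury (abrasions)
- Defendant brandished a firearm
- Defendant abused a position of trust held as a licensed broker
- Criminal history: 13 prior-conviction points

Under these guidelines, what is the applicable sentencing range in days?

1260-1650 days

Base offense level for vandalism: 3.
A1 does not apply.
A2 applies: 3 + 4 = 7.
A3 applies (level before this adjustment is 7 ≥ 5, so +4): 7 + 4 = 11.
A4 applies: 11 − 3 = 8.
A5 applies: 8 + 1 = 9.
A6 applies: 9 + 3 = 12.
A7 applies: 12 + 3 = 15.
A8 does not apply.
Final offense level: 15.
Criminal history: 13 prior points → Category IV (4-15).
Level 15 falls in the 6-15 band.
Grid: Level 6-15 × Category IV = 1260-1650 days.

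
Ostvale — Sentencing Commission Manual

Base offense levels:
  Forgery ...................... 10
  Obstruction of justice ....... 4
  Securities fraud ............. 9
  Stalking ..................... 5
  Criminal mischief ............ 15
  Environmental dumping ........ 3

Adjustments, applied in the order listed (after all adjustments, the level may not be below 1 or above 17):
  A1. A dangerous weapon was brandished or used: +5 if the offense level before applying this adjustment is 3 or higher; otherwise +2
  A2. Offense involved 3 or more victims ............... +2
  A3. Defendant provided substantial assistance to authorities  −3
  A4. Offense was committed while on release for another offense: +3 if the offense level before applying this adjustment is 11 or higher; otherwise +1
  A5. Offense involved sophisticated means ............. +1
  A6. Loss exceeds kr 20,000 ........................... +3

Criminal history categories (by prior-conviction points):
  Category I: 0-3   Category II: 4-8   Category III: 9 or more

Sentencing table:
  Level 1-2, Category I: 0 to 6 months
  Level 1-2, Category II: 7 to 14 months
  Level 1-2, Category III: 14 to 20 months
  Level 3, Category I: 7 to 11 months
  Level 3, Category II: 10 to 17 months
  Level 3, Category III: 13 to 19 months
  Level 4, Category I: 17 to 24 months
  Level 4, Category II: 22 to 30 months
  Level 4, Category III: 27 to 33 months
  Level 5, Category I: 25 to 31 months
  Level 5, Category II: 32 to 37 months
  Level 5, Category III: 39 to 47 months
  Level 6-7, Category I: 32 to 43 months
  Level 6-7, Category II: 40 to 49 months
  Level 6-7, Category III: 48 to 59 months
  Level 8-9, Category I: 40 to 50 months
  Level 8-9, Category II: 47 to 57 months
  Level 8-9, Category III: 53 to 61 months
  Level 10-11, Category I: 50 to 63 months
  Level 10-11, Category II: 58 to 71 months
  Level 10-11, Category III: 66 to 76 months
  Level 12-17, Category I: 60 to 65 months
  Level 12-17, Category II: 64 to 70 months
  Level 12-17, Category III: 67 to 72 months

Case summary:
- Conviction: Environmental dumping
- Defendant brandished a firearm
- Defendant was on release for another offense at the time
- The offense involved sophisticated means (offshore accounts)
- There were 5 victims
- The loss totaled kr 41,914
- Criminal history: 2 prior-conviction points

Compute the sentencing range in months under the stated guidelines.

Base offense level for environmental dumping: 3.
A1 applies (level before this adjustment is 3 ≥ 3, so +5): 3 + 5 = 8.
A2 applies: 8 + 2 = 10.
A4 applies (level before this adjustment is 10 < 11, so +1): 10 + 1 = 11.
A5 applies: 11 + 1 = 12.
A6 applies: 12 + 3 = 15.
Final offense level: 15.
Criminal history: 2 prior points → Category I (0-3).
Level 15 falls in the 12-17 band.
Grid: Level 12-17 × Category I = 60-65 months.

60-65 months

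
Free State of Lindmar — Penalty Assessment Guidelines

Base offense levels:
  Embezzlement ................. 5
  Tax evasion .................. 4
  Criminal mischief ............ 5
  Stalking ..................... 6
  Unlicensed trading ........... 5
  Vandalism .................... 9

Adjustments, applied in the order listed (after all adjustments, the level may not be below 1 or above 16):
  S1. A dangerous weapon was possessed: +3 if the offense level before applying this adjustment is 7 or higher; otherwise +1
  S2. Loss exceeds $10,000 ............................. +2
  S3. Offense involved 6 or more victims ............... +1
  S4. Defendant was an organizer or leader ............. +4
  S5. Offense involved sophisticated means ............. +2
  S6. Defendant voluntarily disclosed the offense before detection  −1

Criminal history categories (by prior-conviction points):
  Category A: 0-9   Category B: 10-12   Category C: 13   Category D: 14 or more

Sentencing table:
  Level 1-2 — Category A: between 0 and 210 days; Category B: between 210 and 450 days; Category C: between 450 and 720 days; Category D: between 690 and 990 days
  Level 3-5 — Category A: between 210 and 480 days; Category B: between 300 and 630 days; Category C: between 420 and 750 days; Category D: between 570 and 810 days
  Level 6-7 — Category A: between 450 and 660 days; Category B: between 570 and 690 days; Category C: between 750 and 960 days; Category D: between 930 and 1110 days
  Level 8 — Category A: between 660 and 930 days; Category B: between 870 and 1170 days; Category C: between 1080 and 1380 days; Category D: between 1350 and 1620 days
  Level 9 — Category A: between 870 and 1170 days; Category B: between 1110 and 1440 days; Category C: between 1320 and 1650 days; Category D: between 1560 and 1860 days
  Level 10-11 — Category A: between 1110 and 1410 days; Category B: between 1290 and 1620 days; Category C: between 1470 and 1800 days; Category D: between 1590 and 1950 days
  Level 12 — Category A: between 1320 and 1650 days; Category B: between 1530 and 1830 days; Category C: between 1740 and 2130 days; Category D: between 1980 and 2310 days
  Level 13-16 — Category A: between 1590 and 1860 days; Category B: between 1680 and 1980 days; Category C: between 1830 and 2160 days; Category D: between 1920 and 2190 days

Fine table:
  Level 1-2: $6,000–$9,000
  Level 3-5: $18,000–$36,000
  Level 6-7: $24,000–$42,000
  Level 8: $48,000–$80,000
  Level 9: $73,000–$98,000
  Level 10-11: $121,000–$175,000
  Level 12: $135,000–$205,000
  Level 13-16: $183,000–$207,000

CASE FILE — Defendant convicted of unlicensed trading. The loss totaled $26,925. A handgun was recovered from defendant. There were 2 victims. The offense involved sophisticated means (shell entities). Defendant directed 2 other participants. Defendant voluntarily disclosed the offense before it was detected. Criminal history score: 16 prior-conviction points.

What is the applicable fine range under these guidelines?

$183,000–$207,000

Base offense level for unlicensed trading: 5.
S1 applies (level before this adjustment is 5 < 7, so +1): 5 + 1 = 6.
S2 applies: 6 + 2 = 8.
S4 applies: 8 + 4 = 12.
S5 applies: 12 + 2 = 14.
S6 applies: 14 − 1 = 13.
Final offense level: 13.
Level 13 falls in the 13-16 band.
Fine table: Level 13-16 → $183,000–$207,000.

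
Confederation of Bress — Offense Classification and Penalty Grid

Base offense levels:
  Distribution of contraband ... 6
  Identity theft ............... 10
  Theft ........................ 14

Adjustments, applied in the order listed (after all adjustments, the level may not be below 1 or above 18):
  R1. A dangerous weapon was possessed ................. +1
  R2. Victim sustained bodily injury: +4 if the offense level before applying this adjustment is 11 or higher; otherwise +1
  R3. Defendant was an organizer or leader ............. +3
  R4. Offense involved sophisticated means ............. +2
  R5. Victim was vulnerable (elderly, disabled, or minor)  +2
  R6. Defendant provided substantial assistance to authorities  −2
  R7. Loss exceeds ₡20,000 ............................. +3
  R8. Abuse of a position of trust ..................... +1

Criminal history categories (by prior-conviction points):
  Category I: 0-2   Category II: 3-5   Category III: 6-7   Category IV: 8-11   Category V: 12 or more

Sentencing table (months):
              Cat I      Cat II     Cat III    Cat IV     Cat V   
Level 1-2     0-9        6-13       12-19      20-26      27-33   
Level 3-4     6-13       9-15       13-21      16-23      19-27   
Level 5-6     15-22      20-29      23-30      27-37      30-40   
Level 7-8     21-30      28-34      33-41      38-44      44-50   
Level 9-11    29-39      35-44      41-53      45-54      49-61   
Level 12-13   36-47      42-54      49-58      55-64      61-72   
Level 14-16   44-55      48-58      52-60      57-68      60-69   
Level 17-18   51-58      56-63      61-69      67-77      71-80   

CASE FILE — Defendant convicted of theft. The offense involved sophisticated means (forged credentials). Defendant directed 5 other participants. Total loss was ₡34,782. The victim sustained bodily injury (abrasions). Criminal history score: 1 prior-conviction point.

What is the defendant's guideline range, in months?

Base offense level for theft: 14.
R1 does not apply.
R2 applies (level before this adjustment is 14 ≥ 11, so +4): 14 + 4 = 18.
R3 applies: 18 + 3 = 21.
R4 applies: 21 + 2 = 23.
R5 does not apply.
R7 applies: 23 + 3 = 26.
Level 26 exceeds the maximum of 18; capped at 18.
Final offense level: 18.
Criminal history: 1 prior point → Category I (0-2).
Level 18 falls in the 17-18 band.
Grid: Level 17-18 × Category I = 51-58 months.

51-58 months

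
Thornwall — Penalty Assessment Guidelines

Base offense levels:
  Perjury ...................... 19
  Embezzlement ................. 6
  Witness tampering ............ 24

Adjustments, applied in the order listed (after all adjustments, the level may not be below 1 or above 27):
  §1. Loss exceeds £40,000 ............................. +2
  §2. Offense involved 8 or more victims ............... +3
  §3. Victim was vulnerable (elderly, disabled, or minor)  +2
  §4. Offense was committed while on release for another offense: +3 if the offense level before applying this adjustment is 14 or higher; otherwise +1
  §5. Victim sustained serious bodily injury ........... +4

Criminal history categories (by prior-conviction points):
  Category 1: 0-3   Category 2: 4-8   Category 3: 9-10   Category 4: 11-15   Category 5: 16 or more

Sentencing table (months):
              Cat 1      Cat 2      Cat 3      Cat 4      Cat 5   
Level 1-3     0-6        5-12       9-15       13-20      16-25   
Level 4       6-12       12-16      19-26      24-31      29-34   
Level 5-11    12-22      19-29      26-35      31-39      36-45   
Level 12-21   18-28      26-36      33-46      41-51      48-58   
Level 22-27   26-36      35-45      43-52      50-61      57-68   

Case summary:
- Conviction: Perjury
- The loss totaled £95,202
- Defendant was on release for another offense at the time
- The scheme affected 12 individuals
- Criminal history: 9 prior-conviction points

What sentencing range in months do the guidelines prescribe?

43-52 months

Base offense level for perjury: 19.
§1 applies: 19 + 2 = 21.
§2 applies: 21 + 3 = 24.
§4 applies (level before this adjustment is 24 ≥ 14, so +3): 24 + 3 = 27.
§5 does not apply.
Final offense level: 27.
Criminal history: 9 prior points → Category 3 (9-10).
Level 27 falls in the 22-27 band.
Grid: Level 22-27 × Category 3 = 43-52 months.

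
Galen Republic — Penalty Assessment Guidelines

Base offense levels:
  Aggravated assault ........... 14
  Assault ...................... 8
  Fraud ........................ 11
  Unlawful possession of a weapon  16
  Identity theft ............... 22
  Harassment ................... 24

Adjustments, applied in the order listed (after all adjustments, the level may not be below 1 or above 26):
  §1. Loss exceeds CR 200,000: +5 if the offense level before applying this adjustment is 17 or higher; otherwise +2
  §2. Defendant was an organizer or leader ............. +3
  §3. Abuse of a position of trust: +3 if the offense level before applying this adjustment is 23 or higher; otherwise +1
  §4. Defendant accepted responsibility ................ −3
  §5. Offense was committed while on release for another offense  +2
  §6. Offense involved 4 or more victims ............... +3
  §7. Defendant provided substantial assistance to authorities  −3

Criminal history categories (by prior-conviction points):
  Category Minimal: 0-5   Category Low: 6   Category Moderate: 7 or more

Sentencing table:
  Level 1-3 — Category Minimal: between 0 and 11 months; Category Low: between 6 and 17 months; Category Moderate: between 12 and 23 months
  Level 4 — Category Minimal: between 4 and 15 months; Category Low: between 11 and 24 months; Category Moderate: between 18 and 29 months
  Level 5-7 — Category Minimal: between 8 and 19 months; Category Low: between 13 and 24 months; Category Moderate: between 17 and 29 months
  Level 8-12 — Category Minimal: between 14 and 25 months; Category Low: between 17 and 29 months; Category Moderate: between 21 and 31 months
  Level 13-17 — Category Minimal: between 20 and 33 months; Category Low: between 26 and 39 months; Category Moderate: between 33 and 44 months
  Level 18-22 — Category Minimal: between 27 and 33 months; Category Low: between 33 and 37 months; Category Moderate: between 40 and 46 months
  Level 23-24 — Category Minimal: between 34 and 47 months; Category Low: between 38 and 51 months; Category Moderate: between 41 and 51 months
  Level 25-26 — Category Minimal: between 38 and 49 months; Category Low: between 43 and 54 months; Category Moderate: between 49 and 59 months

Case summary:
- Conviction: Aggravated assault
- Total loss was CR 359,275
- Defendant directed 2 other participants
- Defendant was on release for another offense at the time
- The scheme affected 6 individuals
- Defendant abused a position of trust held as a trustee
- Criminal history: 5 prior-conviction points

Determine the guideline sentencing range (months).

Base offense level for aggravated assault: 14.
§1 applies (level before this adjustment is 14 < 17, so +2): 14 + 2 = 16.
§2 applies: 16 + 3 = 19.
§3 applies (level before this adjustment is 19 < 23, so +1): 19 + 1 = 20.
§5 applies: 20 + 2 = 22.
§6 applies: 22 + 3 = 25.
Final offense level: 25.
Criminal history: 5 prior points → Category Minimal (0-5).
Level 25 falls in the 25-26 band.
Grid: Level 25-26 × Category Minimal = 38-49 months.

38-49 months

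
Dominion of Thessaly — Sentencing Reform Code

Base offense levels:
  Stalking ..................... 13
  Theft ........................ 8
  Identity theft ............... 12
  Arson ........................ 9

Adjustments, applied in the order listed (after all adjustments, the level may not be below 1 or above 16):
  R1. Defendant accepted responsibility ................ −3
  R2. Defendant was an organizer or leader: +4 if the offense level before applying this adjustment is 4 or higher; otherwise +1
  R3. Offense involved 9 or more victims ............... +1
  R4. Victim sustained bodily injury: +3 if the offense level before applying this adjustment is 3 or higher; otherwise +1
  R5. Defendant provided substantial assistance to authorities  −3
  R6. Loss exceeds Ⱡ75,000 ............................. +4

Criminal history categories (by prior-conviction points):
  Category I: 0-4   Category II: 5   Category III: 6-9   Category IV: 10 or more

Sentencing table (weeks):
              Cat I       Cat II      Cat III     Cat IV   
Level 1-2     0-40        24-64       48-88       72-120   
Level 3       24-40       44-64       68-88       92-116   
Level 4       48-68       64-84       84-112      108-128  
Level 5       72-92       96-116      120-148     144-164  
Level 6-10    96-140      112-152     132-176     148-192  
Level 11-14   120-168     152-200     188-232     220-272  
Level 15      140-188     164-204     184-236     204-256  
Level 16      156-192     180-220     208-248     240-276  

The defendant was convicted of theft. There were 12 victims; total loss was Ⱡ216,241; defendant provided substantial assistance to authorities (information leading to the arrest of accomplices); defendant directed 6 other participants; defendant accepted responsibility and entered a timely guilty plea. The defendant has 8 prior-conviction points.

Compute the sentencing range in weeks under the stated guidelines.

188-232 weeks

Base offense level for theft: 8.
R1 applies: 8 − 3 = 5.
R2 applies (level before this adjustment is 5 ≥ 4, so +4): 5 + 4 = 9.
R3 applies: 9 + 1 = 10.
R5 applies: 10 − 3 = 7.
R6 applies: 7 + 4 = 11.
Final offense level: 11.
Criminal history: 8 prior points → Category III (6-9).
Level 11 falls in the 11-14 band.
Grid: Level 11-14 × Category III = 188-232 weeks.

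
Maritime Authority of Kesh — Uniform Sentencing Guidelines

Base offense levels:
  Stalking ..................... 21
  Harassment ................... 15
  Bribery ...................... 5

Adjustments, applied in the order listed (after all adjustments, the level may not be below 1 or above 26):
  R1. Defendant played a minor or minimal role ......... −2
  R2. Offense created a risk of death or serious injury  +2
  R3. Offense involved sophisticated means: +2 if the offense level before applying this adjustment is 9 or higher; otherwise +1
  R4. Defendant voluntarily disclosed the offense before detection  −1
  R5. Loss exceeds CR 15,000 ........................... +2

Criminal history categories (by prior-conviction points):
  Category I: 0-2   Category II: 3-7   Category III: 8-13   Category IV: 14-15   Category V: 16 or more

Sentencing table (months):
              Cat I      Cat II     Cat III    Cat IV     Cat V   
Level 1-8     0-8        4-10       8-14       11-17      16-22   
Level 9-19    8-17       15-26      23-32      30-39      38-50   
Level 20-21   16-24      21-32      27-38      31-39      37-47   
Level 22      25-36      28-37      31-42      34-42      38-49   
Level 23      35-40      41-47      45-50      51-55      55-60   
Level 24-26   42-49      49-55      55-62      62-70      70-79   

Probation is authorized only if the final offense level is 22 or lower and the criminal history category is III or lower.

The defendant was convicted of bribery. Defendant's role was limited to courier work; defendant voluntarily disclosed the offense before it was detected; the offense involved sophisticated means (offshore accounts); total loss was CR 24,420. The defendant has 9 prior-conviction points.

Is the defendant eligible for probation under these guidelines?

Base offense level for bribery: 5.
R1 applies: 5 − 2 = 3.
R2 does not apply.
R3 applies (level before this adjustment is 3 < 9, so +1): 3 + 1 = 4.
R4 applies: 4 − 1 = 3.
R5 applies: 3 + 2 = 5.
Final offense level: 5.
Criminal history: 9 prior points → Category III (8-13).
Level 5 falls in the 1-8 band.
Grid: Level 1-8 × Category III = 8-14 months.
Probation check: level 5 ≤ 22 and category III ≤ III → eligible.

Yes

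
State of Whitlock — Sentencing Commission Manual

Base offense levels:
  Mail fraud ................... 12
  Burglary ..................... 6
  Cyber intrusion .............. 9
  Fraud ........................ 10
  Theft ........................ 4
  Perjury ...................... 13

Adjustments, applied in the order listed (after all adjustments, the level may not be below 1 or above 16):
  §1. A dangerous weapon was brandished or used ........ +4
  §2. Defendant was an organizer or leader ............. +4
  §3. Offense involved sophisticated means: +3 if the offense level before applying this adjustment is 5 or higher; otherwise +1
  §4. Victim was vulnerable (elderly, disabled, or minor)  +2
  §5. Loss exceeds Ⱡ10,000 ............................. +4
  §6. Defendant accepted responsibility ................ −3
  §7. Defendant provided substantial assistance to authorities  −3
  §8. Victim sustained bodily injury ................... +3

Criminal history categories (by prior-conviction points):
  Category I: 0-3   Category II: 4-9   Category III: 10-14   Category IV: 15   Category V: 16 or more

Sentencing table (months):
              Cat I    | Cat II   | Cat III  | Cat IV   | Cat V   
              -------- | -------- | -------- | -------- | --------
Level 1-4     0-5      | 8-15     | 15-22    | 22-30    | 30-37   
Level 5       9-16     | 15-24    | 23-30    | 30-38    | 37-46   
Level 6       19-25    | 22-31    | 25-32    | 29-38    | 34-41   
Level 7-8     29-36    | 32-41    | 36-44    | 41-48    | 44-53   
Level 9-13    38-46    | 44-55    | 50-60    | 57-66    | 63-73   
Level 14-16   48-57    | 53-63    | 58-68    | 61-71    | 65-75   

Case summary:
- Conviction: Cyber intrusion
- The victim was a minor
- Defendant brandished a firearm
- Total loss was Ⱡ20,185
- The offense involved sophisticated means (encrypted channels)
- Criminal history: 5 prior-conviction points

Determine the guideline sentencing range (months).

Base offense level for cyber intrusion: 9.
§1 applies: 9 + 4 = 13.
§3 applies (level before this adjustment is 13 ≥ 5, so +3): 13 + 3 = 16.
§4 applies: 16 + 2 = 18.
§5 applies: 18 + 4 = 22.
§7 does not apply.
Level 22 exceeds the maximum of 16; capped at 16.
Final offense level: 16.
Criminal history: 5 prior points → Category II (4-9).
Level 16 falls in the 14-16 band.
Grid: Level 14-16 × Category II = 53-63 months.

53-63 months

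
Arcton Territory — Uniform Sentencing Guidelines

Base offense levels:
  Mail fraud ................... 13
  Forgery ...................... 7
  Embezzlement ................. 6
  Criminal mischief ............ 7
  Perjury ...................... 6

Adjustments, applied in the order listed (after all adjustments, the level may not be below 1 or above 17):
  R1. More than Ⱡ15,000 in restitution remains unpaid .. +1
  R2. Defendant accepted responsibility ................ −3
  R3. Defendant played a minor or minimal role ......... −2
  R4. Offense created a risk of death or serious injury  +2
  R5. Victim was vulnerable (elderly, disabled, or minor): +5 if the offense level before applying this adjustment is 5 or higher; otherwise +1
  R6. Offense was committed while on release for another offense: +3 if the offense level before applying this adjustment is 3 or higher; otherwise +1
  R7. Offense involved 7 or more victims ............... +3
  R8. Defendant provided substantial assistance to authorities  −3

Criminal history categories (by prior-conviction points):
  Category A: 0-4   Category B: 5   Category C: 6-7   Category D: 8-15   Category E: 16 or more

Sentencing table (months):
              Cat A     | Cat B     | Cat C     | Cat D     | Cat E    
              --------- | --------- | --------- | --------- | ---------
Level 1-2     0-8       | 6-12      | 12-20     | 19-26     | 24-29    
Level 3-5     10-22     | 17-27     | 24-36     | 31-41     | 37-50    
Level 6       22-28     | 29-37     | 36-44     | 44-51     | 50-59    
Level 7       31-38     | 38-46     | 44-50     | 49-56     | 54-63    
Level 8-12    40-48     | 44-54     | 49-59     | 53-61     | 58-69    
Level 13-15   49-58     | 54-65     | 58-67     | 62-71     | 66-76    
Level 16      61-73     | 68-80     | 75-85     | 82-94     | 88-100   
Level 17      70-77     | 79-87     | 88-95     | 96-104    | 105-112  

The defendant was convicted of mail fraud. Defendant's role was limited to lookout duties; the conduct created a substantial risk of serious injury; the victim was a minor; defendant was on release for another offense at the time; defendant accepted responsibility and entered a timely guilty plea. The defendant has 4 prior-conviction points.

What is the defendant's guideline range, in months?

Base offense level for mail fraud: 13.
R1 does not apply.
R2 applies: 13 − 3 = 10.
R3 applies: 10 − 2 = 8.
R4 applies: 8 + 2 = 10.
R5 applies (level before this adjustment is 10 ≥ 5, so +5): 10 + 5 = 15.
R6 applies (level before this adjustment is 15 ≥ 3, so +3): 15 + 3 = 18.
R8 does not apply.
Level 18 exceeds the maximum of 17; capped at 17.
Final offense level: 17.
Criminal history: 4 prior points → Category A (0-4).
Level 17 falls in the 17 band.
Grid: Level 17 × Category A = 70-77 months.

70-77 months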